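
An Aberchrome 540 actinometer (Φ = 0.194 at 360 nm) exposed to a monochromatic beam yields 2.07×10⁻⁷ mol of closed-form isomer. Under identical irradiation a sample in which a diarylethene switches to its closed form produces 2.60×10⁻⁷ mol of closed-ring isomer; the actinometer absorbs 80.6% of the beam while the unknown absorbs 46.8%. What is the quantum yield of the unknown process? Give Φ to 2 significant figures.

Photons absorbed by the actinometer: 2.07×10⁻⁷ / 0.194 = 1.067×10⁻⁶ mol.
Incident flux: 1.067×10⁻⁶ / 0.806 = 1.324×10⁻⁶ einstein.
Absorbed by unknown: 0.468 × 1.324×10⁻⁶ = 6.196×10⁻⁷ mol.
Φ(unknown) = 2.60×10⁻⁷ / 6.196×10⁻⁷ = 0.42.

Φ = 0.42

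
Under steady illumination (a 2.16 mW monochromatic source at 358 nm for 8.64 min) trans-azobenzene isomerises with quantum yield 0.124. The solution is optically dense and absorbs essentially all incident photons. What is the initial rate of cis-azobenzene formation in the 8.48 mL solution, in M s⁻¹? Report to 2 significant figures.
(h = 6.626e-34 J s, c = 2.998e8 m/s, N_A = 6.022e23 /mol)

Photon energy at 358 nm: hc/λ = (6.626e-34)(2.998e8)/(358e-9) = 5.549e-19 J.
Energy delivered: (2.16 mW)(518.4 s) = 1.120 J.
Photons incident: 1.120 / 5.549e-19 = 2.018e18, i.e. 2.018e18/6.022e23 = 3.351e-6 mol.
Product formed: 0.124 × 3.351e-6 = 4.155e-7 mol.
Rate: 4.155e-7 mol / (518.4 s × 0.00848 L) = 9.5e-8 M s⁻¹.

9.5e-8 M s⁻¹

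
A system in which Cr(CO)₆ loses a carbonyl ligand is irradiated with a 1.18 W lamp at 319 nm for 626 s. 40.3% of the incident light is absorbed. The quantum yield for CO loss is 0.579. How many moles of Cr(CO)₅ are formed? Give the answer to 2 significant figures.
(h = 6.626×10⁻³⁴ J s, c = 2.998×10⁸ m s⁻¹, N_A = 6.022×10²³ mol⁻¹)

Photon energy at 319 nm: hc/λ = (6.626×10⁻³⁴)(2.998×10⁸)/(319×10⁻⁹) = 6.227×10⁻¹⁹ J.
Energy delivered: (1.18 W)(626 s) = 738.7 J.
Photons incident: 738.7 / 6.227×10⁻¹⁹ = 1.186×10²¹, i.e. 1.186×10²¹/6.022×10²³ = 0.001969 mol.
Photons absorbed: 0.403 × 0.001969 = 7.935×10⁻⁴ mol.
Product: Φ × n_abs = 0.579 × 7.935×10⁻⁴ = 4.594×10⁻⁴ mol.

4.6×10⁻⁴ mol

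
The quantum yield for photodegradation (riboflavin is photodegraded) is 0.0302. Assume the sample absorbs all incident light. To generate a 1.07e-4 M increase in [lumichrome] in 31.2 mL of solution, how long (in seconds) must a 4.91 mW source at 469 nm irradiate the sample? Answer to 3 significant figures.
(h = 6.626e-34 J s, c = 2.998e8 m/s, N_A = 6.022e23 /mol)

t ≈ 5740 s

Product: (1.07e-4 M)(0.0312 L) = 3.338e-6 mol.
Photons that must be absorbed: 3.338e-6 / 0.0302 = 1.105e-4 mol.
Photon energy: hc/λ = 4.236e-19 J; per mole, 2.551e5 J mol⁻¹.
Energy required: 1.105e-4 × 2.551e5 = 28.19 J.
Time: 28.19 J / 0.00491 W = 5740 s.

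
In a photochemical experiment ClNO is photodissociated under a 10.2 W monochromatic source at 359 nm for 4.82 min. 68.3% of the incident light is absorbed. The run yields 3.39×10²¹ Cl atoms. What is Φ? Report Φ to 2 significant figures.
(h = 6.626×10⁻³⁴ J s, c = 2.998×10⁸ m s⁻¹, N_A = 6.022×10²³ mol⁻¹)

Φ = 0.93

Product: 3.39×10²¹ / 6.022×10²³ = 0.005629 mol.
Photon energy at 359 nm: hc/λ = (6.626×10⁻³⁴)(2.998×10⁸)/(359×10⁻⁹) = 5.533×10⁻¹⁹ J.
Energy delivered: (10.2 W)(289.2 s) = 2950 J.
Photons incident: 2950 / 5.533×10⁻¹⁹ = 5.332×10²¹, i.e. 5.332×10²¹/6.022×10²³ = 0.008854 mol.
Photons absorbed: 0.683 × 0.008854 = 0.006047 mol.
Φ = 0.005629 mol / 0.006047 mol photons = 0.93.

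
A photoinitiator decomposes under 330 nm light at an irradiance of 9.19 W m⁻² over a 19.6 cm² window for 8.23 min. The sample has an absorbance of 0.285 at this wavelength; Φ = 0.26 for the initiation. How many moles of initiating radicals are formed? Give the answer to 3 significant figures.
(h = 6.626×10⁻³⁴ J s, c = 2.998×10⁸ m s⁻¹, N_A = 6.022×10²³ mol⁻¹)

3.07×10⁻⁶ mol

Photon energy at 330 nm: hc/λ = (6.626×10⁻³⁴)(2.998×10⁸)/(330×10⁻⁹) = 6.020×10⁻¹⁹ J.
Energy delivered: (9.19 W m⁻²)(19.6×10⁻⁴ m²)(493.8 s) = 8.895 J.
Photons incident: 8.895 / 6.020×10⁻¹⁹ = 1.478×10¹⁹, i.e. 1.478×10¹⁹/6.022×10²³ = 2.454×10⁻⁵ mol.
Fraction absorbed: 1 − 10^(−0.285) = 0.4812.
Photons absorbed: 0.4812 × 2.454×10⁻⁵ = 1.181×10⁻⁵ mol.
Product: Φ × n_abs = 0.26 × 1.181×10⁻⁵ = 3.071×10⁻⁶ mol.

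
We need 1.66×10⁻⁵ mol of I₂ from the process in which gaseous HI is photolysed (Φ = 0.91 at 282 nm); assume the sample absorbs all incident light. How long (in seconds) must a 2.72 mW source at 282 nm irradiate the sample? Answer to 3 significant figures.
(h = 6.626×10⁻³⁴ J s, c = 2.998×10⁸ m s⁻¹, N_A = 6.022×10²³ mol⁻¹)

t ≈ 2840 s

Photons that must be absorbed: 1.66×10⁻⁵ / 0.91 = 1.824×10⁻⁵ mol.
Photon energy: hc/λ = 7.044×10⁻¹⁹ J; per mole, 4.242×10⁵ J mol⁻¹.
Energy required: 1.824×10⁻⁵ × 4.242×10⁵ = 7.737 J.
Time: 7.737 J / 0.00272 W = 2840 s.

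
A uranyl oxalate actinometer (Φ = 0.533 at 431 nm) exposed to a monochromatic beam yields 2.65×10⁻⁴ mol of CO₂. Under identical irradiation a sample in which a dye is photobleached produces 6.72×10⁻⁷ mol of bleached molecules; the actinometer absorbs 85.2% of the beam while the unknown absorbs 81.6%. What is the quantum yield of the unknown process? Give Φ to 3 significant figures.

Φ = 0.00141

Photons absorbed by the actinometer: 2.65×10⁻⁴ / 0.533 = 4.972×10⁻⁴ mol.
Incident flux: 4.972×10⁻⁴ / 0.852 = 5.836×10⁻⁴ einstein.
Absorbed by unknown: 0.816 × 5.836×10⁻⁴ = 4.762×10⁻⁴ mol.
Φ(unknown) = 6.72×10⁻⁷ / 4.762×10⁻⁴ = 0.00141.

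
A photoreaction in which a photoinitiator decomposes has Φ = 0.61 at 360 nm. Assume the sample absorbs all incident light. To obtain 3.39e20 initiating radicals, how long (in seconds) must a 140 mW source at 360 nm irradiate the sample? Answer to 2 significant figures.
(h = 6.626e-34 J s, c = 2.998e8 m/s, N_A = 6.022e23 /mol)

t ≈ 2200 s

Product: 3.39e20 / 6.022e23 = 5.629e-4 mol.
Photons that must be absorbed: 5.629e-4 / 0.61 = 9.228e-4 mol.
Photon energy: hc/λ = 5.518e-19 J; per mole, 3.323e5 J mol⁻¹.
Energy required: 9.228e-4 × 3.323e5 = 306.6 J.
Time: 306.6 J / 0.14 W = 2200 s.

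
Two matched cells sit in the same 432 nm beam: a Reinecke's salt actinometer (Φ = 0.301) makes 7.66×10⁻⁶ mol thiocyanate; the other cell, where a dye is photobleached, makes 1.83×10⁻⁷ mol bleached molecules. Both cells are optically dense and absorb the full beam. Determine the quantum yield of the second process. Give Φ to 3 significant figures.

Φ = 0.00719

Photons absorbed by the actinometer: 7.66×10⁻⁶ / 0.301 = 2.545×10⁻⁵ mol.
Φ(unknown) = 1.83×10⁻⁷ / 2.545×10⁻⁵ = 0.00719.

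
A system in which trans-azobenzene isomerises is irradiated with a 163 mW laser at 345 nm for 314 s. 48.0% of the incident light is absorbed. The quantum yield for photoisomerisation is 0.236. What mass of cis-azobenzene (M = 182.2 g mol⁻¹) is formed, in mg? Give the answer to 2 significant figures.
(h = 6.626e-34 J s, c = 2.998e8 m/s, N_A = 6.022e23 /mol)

Photon energy at 345 nm: hc/λ = (6.626e-34)(2.998e8)/(345e-9) = 5.758e-19 J.
Energy delivered: (163 mW)(314 s) = 51.18 J.
Photons incident: 51.18 / 5.758e-19 = 8.889e19, i.e. 8.889e19/6.022e23 = 1.476e-4 mol.
Photons absorbed: 0.480 × 1.476e-4 = 7.085e-5 mol.
Product: Φ × n_abs = 0.236 × 7.085e-5 = 1.672e-5 mol.
Mass: 1.672e-5 × 182.2 = 0.003046 g = 3.0 mg.

3.0 mg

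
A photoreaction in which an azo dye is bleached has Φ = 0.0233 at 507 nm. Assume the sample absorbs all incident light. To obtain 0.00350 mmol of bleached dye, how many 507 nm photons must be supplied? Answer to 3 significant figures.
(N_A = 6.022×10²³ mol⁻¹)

9.05×10¹⁹ photons

Product: 0.00350 mmol = 3.50×10⁻⁶ mol.
Photons that must be absorbed: 3.50×10⁻⁶ / 0.0233 = 1.502×10⁻⁴ mol.
Photon count: 1.502×10⁻⁴ × 6.022×10²³ = 9.05×10¹⁹.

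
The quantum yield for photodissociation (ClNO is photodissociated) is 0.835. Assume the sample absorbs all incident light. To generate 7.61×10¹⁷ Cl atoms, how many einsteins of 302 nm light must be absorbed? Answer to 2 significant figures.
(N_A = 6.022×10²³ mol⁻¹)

Product: 7.61×10¹⁷ / 6.022×10²³ = 1.264×10⁻⁶ mol.
Photons that must be absorbed: 1.264×10⁻⁶ / 0.835 = 1.514×10⁻⁶ mol.

1.5×10⁻⁶ einstein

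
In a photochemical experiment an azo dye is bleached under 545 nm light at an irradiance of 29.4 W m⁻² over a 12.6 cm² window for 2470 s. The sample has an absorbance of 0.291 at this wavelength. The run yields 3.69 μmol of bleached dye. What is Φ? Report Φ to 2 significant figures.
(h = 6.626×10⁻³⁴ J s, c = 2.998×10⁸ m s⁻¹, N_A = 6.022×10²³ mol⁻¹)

Product: 3.69 μmol = 3.69×10⁻⁶ mol.
Photon energy at 545 nm: hc/λ = (6.626×10⁻³⁴)(2.998×10⁸)/(545×10⁻⁹) = 3.645×10⁻¹⁹ J.
Energy delivered: (29.4 W m⁻²)(12.6×10⁻⁴ m²)(2470 s) = 91.50 J.
Photons incident: 91.50 / 3.645×10⁻¹⁹ = 2.510×10²⁰, i.e. 2.510×10²⁰/6.022×10²³ = 4.168×10⁻⁴ mol.
Fraction absorbed: 1 − 10^(−0.291) = 0.4883.
Photons absorbed: 0.4883 × 4.168×10⁻⁴ = 2.035×10⁻⁴ mol.
Φ = 3.69×10⁻⁶ mol / 2.035×10⁻⁴ mol photons = 0.018.

Φ = 0.018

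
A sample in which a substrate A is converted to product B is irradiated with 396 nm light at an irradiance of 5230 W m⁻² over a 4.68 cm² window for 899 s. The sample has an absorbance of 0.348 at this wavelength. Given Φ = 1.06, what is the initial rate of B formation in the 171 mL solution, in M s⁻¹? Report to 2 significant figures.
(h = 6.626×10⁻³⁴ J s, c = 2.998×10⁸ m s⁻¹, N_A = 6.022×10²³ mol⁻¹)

2.8×10⁻⁵ M s⁻¹

Photon energy at 396 nm: hc/λ = (6.626×10⁻³⁴)(2.998×10⁸)/(396×10⁻⁹) = 5.016×10⁻¹⁹ J.
Energy delivered: (5230 W m⁻²)(4.68×10⁻⁴ m²)(899 s) = 2200 J.
Photons incident: 2200 / 5.016×10⁻¹⁹ = 4.386×10²¹, i.e. 4.386×10²¹/6.022×10²³ = 0.007283 mol.
Fraction absorbed: 1 − 10^(−0.348) = 0.5513.
Photons absorbed: 0.5513 × 0.007283 = 0.004015 mol.
Product formed: 1.06 × 0.004015 = 0.004256 mol.
Rate: 0.004256 mol / (899 s × 0.171 L) = 2.8×10⁻⁵ M s⁻¹.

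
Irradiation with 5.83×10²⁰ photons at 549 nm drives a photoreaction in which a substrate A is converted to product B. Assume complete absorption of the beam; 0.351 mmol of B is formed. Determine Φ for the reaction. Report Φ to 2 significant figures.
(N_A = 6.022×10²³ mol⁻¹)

Φ = 0.36

Product: 0.351 mmol = 3.51×10⁻⁴ mol.
Moles of photons: 5.83×10²⁰ / 6.022×10²³ = 9.681×10⁻⁴ mol.
Φ = 3.51×10⁻⁴ mol / 9.681×10⁻⁴ mol photons = 0.36.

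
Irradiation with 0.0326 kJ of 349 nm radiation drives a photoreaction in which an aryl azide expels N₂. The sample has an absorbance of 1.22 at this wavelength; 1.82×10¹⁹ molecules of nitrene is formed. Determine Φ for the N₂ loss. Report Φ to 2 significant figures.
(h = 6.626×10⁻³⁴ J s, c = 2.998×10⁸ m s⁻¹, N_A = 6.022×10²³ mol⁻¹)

Product: 1.82×10¹⁹ / 6.022×10²³ = 3.022×10⁻⁵ mol.
Photon energy at 349 nm: hc/λ = (6.626×10⁻³⁴)(2.998×10⁸)/(349×10⁻⁹) = 5.692×10⁻¹⁹ J.
Incident energy: 0.0326 kJ = 32.6 J.
Photons incident: 32.6 / 5.692×10⁻¹⁹ = 5.727×10¹⁹, i.e. 5.727×10¹⁹/6.022×10²³ = 9.510×10⁻⁵ mol.
Fraction absorbed: 1 − 10^(−1.22) = 0.9397.
Photons absorbed: 0.9397 × 9.510×10⁻⁵ = 8.937×10⁻⁵ mol.
Φ = 3.022×10⁻⁵ mol / 8.937×10⁻⁵ mol photons = 0.34.

Φ = 0.34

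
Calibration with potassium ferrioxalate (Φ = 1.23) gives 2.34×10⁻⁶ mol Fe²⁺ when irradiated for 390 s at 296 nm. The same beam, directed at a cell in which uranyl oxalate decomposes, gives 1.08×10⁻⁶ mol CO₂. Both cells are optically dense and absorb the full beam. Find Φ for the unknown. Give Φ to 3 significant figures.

Φ = 0.568

Photons absorbed by the actinometer: 2.34×10⁻⁶ / 1.23 = 1.902×10⁻⁶ mol.
Φ(unknown) = 1.08×10⁻⁶ / 1.902×10⁻⁶ = 0.568.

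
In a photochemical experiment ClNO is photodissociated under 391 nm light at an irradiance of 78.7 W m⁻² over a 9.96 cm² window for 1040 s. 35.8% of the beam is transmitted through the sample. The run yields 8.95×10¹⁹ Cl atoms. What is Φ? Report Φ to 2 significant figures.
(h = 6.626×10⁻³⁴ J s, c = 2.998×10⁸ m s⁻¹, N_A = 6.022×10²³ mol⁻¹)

Product: 8.95×10¹⁹ / 6.022×10²³ = 1.486×10⁻⁴ mol.
Photon energy at 391 nm: hc/λ = (6.626×10⁻³⁴)(2.998×10⁸)/(391×10⁻⁹) = 5.080×10⁻¹⁹ J.
Energy delivered: (78.7 W m⁻²)(9.96×10⁻⁴ m²)(1040 s) = 81.52 J.
Photons incident: 81.52 / 5.080×10⁻¹⁹ = 1.605×10²⁰, i.e. 1.605×10²⁰/6.022×10²³ = 2.665×10⁻⁴ mol.
Fraction absorbed: 1 − 35.8/100 = 0.6420.
Photons absorbed: 0.6420 × 2.665×10⁻⁴ = 1.711×10⁻⁴ mol.
Φ = 1.486×10⁻⁴ mol / 1.711×10⁻⁴ mol photons = 0.87.

Φ = 0.87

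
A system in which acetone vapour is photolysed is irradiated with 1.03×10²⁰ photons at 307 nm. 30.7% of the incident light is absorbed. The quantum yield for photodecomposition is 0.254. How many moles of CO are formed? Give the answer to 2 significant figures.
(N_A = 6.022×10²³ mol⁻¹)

1.3×10⁻⁵ mol

Moles of photons: 1.03×10²⁰ / 6.022×10²³ = 1.710×10⁻⁴ mol.
Photons absorbed: 0.307 × 1.710×10⁻⁴ = 5.250×10⁻⁵ mol.
Product: Φ × n_abs = 0.254 × 5.250×10⁻⁵ = 1.334×10⁻⁵ mol.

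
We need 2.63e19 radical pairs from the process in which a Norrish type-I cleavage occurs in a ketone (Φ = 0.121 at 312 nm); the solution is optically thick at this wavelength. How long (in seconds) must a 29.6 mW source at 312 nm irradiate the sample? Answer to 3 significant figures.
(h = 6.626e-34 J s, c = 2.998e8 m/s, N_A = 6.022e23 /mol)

Product: 2.63e19 / 6.022e23 = 4.367e-5 mol.
Photons that must be absorbed: 4.367e-5 / 0.121 = 3.609e-4 mol.
Photon energy: hc/λ = 6.367e-19 J; per mole, 3.834e5 J mol⁻¹.
Energy required: 3.609e-4 × 3.834e5 = 138.4 J.
Time: 138.4 J / 0.0296 W = 4680 s.

t ≈ 4680 s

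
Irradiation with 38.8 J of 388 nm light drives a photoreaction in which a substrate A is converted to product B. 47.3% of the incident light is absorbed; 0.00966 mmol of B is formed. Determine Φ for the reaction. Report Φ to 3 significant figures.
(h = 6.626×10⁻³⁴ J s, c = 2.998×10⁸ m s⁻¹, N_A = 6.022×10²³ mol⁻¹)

Product: 0.00966 mmol = 9.66×10⁻⁶ mol.
Photon energy at 388 nm: hc/λ = (6.626×10⁻³⁴)(2.998×10⁸)/(388×10⁻⁹) = 5.120×10⁻¹⁹ J.
Photons incident: 38.8 / 5.120×10⁻¹⁹ = 7.578×10¹⁹, i.e. 7.578×10¹⁹/6.022×10²³ = 1.258×10⁻⁴ mol.
Photons absorbed: 0.473 × 1.258×10⁻⁴ = 5.950×10⁻⁵ mol.
Φ = 9.66×10⁻⁶ mol / 5.950×10⁻⁵ mol photons = 0.162.

Φ = 0.162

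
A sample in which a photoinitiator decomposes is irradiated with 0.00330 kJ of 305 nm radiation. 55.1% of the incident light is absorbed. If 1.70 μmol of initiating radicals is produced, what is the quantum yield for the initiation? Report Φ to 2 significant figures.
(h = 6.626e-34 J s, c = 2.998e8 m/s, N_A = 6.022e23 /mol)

Φ = 0.37

Product: 1.70 μmol = 1.70e-6 mol.
Photon energy at 305 nm: hc/λ = (6.626e-34)(2.998e8)/(305e-9) = 6.513e-19 J.
Incident energy: 0.00330 kJ = 3.30 J.
Photons incident: 3.30 / 6.513e-19 = 5.067e18, i.e. 5.067e18/6.022e23 = 8.414e-6 mol.
Photons absorbed: 0.551 × 8.414e-6 = 4.636e-6 mol.
Φ = 1.70e-6 mol / 4.636e-6 mol photons = 0.37.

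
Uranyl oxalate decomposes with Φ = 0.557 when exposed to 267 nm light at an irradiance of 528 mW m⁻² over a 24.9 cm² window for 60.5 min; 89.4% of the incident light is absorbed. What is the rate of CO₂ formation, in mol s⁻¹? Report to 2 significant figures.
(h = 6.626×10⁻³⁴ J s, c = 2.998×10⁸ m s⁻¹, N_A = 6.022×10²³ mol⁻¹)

Photon energy at 267 nm: hc/λ = (6.626×10⁻³⁴)(2.998×10⁸)/(267×10⁻⁹) = 7.440×10⁻¹⁹ J.
Energy delivered: (528 mW m⁻²)(24.9×10⁻⁴ m²)(3630 s) = 4.772 J.
Photons incident: 4.772 / 7.440×10⁻¹⁹ = 6.414×10¹⁸, i.e. 6.414×10¹⁸/6.022×10²³ = 1.065×10⁻⁵ mol.
Photons absorbed: 0.894 × 1.065×10⁻⁵ = 9.521×10⁻⁶ mol.
Product formed: 0.557 × 9.521×10⁻⁶ = 5.303×10⁻⁶ mol.
Rate: 5.303×10⁻⁶ / 3630 s = 1.5×10⁻⁹ mol s⁻¹.

1.5×10⁻⁹ mol s⁻¹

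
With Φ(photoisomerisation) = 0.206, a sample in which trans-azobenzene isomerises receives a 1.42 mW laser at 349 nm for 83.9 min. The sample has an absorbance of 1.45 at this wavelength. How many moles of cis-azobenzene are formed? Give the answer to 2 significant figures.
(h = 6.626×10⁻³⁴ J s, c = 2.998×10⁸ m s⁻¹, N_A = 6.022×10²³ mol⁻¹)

4.1×10⁻⁶ mol

Photon energy at 349 nm: hc/λ = (6.626×10⁻³⁴)(2.998×10⁸)/(349×10⁻⁹) = 5.692×10⁻¹⁹ J.
Energy delivered: (1.42 mW)(5034 s) = 7.148 J.
Photons incident: 7.148 / 5.692×10⁻¹⁹ = 1.256×10¹⁹, i.e. 1.256×10¹⁹/6.022×10²³ = 2.086×10⁻⁵ mol.
Fraction absorbed: 1 − 10^(−1.45) = 0.9645.
Photons absorbed: 0.9645 × 2.086×10⁻⁵ = 2.012×10⁻⁵ mol.
Product: Φ × n_abs = 0.206 × 2.012×10⁻⁵ = 4.145×10⁻⁶ mol.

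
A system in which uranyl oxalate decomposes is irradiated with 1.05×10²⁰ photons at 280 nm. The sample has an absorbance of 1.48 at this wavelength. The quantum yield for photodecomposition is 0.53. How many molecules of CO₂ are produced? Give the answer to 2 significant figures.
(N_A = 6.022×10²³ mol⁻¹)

Moles of photons: 1.05×10²⁰ / 6.022×10²³ = 1.744×10⁻⁴ mol.
Fraction absorbed: 1 − 10^(−1.48) = 0.9669.
Photons absorbed: 0.9669 × 1.744×10⁻⁴ = 1.686×10⁻⁴ mol.
Product: Φ × n_abs = 0.53 × 1.686×10⁻⁴ = 8.936×10⁻⁵ mol.
As a count: 8.936×10⁻⁵ × 6.022×10²³ = 5.4×10¹⁹.

5.4×10¹⁹ molecules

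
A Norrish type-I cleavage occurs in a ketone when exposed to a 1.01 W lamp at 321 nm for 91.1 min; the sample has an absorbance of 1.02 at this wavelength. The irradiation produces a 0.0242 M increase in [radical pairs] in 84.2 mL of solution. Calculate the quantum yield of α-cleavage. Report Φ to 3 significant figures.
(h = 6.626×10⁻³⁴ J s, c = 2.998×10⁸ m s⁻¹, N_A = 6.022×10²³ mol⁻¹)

Product: (0.0242 M)(0.0842 L) = 0.002038 mol.
Photon energy at 321 nm: hc/λ = (6.626×10⁻³⁴)(2.998×10⁸)/(321×10⁻⁹) = 6.188×10⁻¹⁹ J.
Energy delivered: (1.01 W)(5466 s) = 5521 J.
Photons incident: 5521 / 6.188×10⁻¹⁹ = 8.922×10²¹, i.e. 8.922×10²¹/6.022×10²³ = 0.01482 mol.
Fraction absorbed: 1 − 10^(−1.02) = 0.9045.
Photons absorbed: 0.9045 × 0.01482 = 0.01340 mol.
Φ = 0.002038 mol / 0.01340 mol photons = 0.152.

Φ = 0.152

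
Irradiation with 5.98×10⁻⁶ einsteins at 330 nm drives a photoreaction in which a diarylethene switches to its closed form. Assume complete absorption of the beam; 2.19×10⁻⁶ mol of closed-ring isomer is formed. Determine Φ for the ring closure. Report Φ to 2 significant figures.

Φ = 2.19×10⁻⁶ mol / 5.98×10⁻⁶ mol photons = 0.37.

Φ = 0.37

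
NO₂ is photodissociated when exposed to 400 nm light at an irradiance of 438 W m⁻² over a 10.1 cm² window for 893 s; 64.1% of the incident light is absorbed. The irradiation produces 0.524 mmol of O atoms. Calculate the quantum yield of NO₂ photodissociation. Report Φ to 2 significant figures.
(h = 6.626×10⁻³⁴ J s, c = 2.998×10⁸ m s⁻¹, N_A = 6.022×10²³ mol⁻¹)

Φ = 0.62

Product: 0.524 mmol = 5.24×10⁻⁴ mol.
Photon energy at 400 nm: hc/λ = (6.626×10⁻³⁴)(2.998×10⁸)/(400×10⁻⁹) = 4.966×10⁻¹⁹ J.
Energy delivered: (438 W m⁻²)(10.1×10⁻⁴ m²)(893 s) = 395.0 J.
Photons incident: 395.0 / 4.966×10⁻¹⁹ = 7.954×10²⁰, i.e. 7.954×10²⁰/6.022×10²³ = 0.001321 mol.
Photons absorbed: 0.641 × 0.001321 = 8.468×10⁻⁴ mol.
Φ = 5.24×10⁻⁴ mol / 8.468×10⁻⁴ mol photons = 0.62.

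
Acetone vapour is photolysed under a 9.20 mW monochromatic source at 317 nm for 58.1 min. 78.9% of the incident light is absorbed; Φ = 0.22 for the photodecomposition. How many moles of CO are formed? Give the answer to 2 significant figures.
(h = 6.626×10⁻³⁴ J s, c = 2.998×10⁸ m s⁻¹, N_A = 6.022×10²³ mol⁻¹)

1.5×10⁻⁵ mol

Photon energy at 317 nm: hc/λ = (6.626×10⁻³⁴)(2.998×10⁸)/(317×10⁻⁹) = 6.266×10⁻¹⁹ J.
Energy delivered: (9.20 mW)(3486 s) = 32.07 J.
Photons incident: 32.07 / 6.266×10⁻¹⁹ = 5.118×10¹⁹, i.e. 5.118×10¹⁹/6.022×10²³ = 8.499×10⁻⁵ mol.
Photons absorbed: 0.789 × 8.499×10⁻⁵ = 6.706×10⁻⁵ mol.
Product: Φ × n_abs = 0.22 × 6.706×10⁻⁵ = 1.475×10⁻⁵ mol.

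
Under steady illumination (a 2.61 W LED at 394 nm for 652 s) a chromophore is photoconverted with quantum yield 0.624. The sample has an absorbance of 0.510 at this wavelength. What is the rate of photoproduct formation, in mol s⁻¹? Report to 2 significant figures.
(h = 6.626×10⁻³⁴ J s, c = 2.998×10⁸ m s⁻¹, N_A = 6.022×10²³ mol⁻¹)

Photon energy at 394 nm: hc/λ = (6.626×10⁻³⁴)(2.998×10⁸)/(394×10⁻⁹) = 5.042×10⁻¹⁹ J.
Energy delivered: (2.61 W)(652 s) = 1702 J.
Photons incident: 1702 / 5.042×10⁻¹⁹ = 3.376×10²¹, i.e. 3.376×10²¹/6.022×10²³ = 0.005606 mol.
Fraction absorbed: 1 − 10^(−0.510) = 0.6910.
Photons absorbed: 0.6910 × 0.005606 = 0.003874 mol.
Product formed: 0.624 × 0.003874 = 0.002417 mol.
Rate: 0.002417 / 652 s = 3.7×10⁻⁶ mol s⁻¹.

3.7×10⁻⁶ mol s⁻¹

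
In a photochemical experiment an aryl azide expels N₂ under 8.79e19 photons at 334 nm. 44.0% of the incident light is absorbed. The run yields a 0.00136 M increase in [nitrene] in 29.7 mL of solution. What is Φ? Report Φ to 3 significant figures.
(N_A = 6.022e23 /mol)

Product: (0.00136 M)(0.0297 L) = 4.039e-5 mol.
Moles of photons: 8.79e19 / 6.022e23 = 1.460e-4 mol.
Photons absorbed: 0.440 × 1.460e-4 = 6.424e-5 mol.
Φ = 4.039e-5 mol / 6.424e-5 mol photons = 0.629.

Φ = 0.629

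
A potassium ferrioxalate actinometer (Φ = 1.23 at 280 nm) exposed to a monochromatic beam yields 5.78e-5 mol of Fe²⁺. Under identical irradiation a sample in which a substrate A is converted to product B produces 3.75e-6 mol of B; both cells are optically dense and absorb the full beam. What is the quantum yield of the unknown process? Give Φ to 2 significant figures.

Photons absorbed by the actinometer: 5.78e-5 / 1.23 = 4.699e-5 mol.
Φ(unknown) = 3.75e-6 / 4.699e-5 = 0.080.

Φ = 0.080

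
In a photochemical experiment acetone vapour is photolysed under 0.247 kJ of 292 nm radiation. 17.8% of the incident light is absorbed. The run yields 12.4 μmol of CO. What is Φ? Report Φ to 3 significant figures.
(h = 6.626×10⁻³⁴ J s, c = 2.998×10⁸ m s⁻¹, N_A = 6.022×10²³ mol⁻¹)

Product: 12.4 μmol = 1.24×10⁻⁵ mol.
Photon energy at 292 nm: hc/λ = (6.626×10⁻³⁴)(2.998×10⁸)/(292×10⁻⁹) = 6.803×10⁻¹⁹ J.
Incident energy: 0.247 kJ = 247 J.
Photons incident: 247 / 6.803×10⁻¹⁹ = 3.631×10²⁰, i.e. 3.631×10²⁰/6.022×10²³ = 6.030×10⁻⁴ mol.
Photons absorbed: 0.178 × 6.030×10⁻⁴ = 1.073×10⁻⁴ mol.
Φ = 1.24×10⁻⁵ mol / 1.073×10⁻⁴ mol photons = 0.116.

Φ = 0.116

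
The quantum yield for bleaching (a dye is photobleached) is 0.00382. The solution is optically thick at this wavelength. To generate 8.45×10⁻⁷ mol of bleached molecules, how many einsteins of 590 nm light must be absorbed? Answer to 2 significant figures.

Photons that must be absorbed: 8.45×10⁻⁷ / 0.00382 = 2.212×10⁻⁴ mol.

2.2×10⁻⁴ einstein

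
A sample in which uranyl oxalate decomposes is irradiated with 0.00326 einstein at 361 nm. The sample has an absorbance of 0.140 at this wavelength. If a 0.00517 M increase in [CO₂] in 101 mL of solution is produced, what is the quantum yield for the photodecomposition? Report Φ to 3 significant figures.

Φ = 0.581

Product: (0.00517 M)(0.101 L) = 5.222e-4 mol.
Fraction absorbed: 1 − 10^(−0.140) = 0.2756.
Photons absorbed: 0.2756 × 0.00326 = 8.985e-4 mol.
Φ = 5.222e-4 mol / 8.985e-4 mol photons = 0.581.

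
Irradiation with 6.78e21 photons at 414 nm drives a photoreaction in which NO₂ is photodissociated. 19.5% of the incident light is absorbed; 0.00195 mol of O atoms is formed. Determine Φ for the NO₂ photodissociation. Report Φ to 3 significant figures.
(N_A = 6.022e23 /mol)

Moles of photons: 6.78e21 / 6.022e23 = 0.01126 mol.
Photons absorbed: 0.195 × 0.01126 = 0.002196 mol.
Φ = 0.00195 mol / 0.002196 mol photons = 0.888.

Φ = 0.888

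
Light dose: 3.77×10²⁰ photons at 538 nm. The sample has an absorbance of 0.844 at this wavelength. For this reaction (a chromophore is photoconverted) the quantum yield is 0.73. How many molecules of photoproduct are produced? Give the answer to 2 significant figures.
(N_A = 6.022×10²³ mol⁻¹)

2.4×10²⁰ molecules

Moles of photons: 3.77×10²⁰ / 6.022×10²³ = 6.260×10⁻⁴ mol.
Fraction absorbed: 1 − 10^(−0.844) = 0.8568.
Photons absorbed: 0.8568 × 6.260×10⁻⁴ = 5.364×10⁻⁴ mol.
Product: Φ × n_abs = 0.73 × 5.364×10⁻⁴ = 3.916×10⁻⁴ mol.
As a count: 3.916×10⁻⁴ × 6.022×10²³ = 2.4×10²⁰.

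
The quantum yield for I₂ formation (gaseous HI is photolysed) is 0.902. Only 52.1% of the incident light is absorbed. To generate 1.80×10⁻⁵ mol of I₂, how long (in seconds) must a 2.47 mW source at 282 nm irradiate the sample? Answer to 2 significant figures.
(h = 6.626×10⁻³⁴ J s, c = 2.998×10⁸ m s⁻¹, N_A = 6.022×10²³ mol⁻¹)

Photons that must be absorbed: 1.80×10⁻⁵ / 0.902 = 1.996×10⁻⁵ mol.
Incident photons needed: 1.996×10⁻⁵ / 0.521 = 3.831×10⁻⁵ mol.
Photon energy: hc/λ = 7.044×10⁻¹⁹ J; per mole, 4.242×10⁵ J mol⁻¹.
Energy required: 3.831×10⁻⁵ × 4.242×10⁵ = 16.25 J.
Time: 16.25 J / 0.00247 W = 6600 s.

t ≈ 6600 s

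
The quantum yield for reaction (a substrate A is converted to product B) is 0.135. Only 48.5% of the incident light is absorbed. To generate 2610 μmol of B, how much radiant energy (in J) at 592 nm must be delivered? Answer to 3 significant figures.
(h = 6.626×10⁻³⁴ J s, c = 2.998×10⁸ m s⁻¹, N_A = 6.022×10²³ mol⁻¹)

8060 J

Product: 2610 μmol = 0.00261 mol.
Photons that must be absorbed: 0.00261 / 0.135 = 0.01933 mol.
Incident photons needed: 0.01933 / 0.485 = 0.03986 mol.
Photon energy: hc/λ = 3.356×10⁻¹⁹ J; per mole, 2.021×10⁵ J mol⁻¹.
Energy required: 0.03986 × 2.021×10⁵ = 8060 J.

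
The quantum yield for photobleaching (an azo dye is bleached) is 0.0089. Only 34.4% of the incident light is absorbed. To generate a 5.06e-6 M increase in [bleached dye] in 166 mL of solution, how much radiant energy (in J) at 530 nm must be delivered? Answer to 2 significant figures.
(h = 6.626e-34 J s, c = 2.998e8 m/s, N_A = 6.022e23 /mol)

62 J

Product: (5.06e-6 M)(0.166 L) = 8.400e-7 mol.
Photons that must be absorbed: 8.400e-7 / 0.0089 = 9.438e-5 mol.
Incident photons needed: 9.438e-5 / 0.344 = 2.744e-4 mol.
Photon energy: hc/λ = 3.748e-19 J; per mole, 2.257e5 J mol⁻¹.
Energy required: 2.744e-4 × 2.257e5 = 62 J.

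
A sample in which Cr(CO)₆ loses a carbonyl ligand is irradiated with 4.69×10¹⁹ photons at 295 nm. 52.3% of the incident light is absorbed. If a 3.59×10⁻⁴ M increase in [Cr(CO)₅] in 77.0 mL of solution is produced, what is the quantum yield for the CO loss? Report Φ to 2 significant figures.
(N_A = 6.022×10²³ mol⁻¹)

Product: (3.59×10⁻⁴ M)(0.077 L) = 2.764×10⁻⁵ mol.
Moles of photons: 4.69×10¹⁹ / 6.022×10²³ = 7.788×10⁻⁵ mol.
Photons absorbed: 0.523 × 7.788×10⁻⁵ = 4.073×10⁻⁵ mol.
Φ = 2.764×10⁻⁵ mol / 4.073×10⁻⁵ mol photons = 0.68.

Φ = 0.68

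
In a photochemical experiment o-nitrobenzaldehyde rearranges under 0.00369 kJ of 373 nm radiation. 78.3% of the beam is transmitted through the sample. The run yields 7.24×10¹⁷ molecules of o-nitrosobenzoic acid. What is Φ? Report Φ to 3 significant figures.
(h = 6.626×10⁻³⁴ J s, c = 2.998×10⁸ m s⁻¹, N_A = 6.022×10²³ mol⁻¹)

Φ = 0.482

Product: 7.24×10¹⁷ / 6.022×10²³ = 1.202×10⁻⁶ mol.
Photon energy at 373 nm: hc/λ = (6.626×10⁻³⁴)(2.998×10⁸)/(373×10⁻⁹) = 5.326×10⁻¹⁹ J.
Incident energy: 0.00369 kJ = 3.69 J.
Photons incident: 3.69 / 5.326×10⁻¹⁹ = 6.928×10¹⁸, i.e. 6.928×10¹⁸/6.022×10²³ = 1.150×10⁻⁵ mol.
Fraction absorbed: 1 − 78.3/100 = 0.2170.
Photons absorbed: 0.2170 × 1.150×10⁻⁵ = 2.496×10⁻⁶ mol.
Φ = 1.202×10⁻⁶ mol / 2.496×10⁻⁶ mol photons = 0.482.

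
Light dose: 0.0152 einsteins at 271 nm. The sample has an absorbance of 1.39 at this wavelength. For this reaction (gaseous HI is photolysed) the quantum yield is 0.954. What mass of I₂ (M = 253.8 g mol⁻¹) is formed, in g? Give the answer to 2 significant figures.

3.5 g

Fraction absorbed: 1 − 10^(−1.39) = 0.9593.
Photons absorbed: 0.9593 × 0.0152 = 0.01458 mol.
Product: Φ × n_abs = 0.954 × 0.01458 = 0.01391 mol.
Mass: 0.01391 × 253.8 = 3.530 g = 3.5 g.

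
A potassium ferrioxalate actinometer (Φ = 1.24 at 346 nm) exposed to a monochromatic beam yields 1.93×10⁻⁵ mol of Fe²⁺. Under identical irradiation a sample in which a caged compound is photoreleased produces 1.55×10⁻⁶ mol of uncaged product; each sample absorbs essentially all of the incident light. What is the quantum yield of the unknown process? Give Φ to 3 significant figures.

Photons absorbed by the actinometer: 1.93×10⁻⁵ / 1.24 = 1.556×10⁻⁵ mol.
Φ(unknown) = 1.55×10⁻⁶ / 1.556×10⁻⁵ = 0.0996.

Φ = 0.0996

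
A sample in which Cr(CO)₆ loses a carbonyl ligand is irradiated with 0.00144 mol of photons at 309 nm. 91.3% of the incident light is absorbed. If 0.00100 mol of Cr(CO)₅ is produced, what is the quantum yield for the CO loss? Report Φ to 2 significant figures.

Φ = 0.76

Photons absorbed: 0.913 × 0.00144 = 0.001315 mol.
Φ = 0.00100 mol / 0.001315 mol photons = 0.76.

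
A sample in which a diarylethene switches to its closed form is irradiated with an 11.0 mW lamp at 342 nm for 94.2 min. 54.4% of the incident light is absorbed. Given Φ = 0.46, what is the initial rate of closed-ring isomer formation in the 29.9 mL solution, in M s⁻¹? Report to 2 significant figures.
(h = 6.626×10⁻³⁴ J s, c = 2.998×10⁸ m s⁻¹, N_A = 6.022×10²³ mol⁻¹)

2.6×10⁻⁷ M s⁻¹

Photon energy at 342 nm: hc/λ = (6.626×10⁻³⁴)(2.998×10⁸)/(342×10⁻⁹) = 5.808×10⁻¹⁹ J.
Energy delivered: (11.0 mW)(5652 s) = 62.17 J.
Photons incident: 62.17 / 5.808×10⁻¹⁹ = 1.070×10²⁰, i.e. 1.070×10²⁰/6.022×10²³ = 1.777×10⁻⁴ mol.
Photons absorbed: 0.544 × 1.777×10⁻⁴ = 9.667×10⁻⁵ mol.
Product formed: 0.46 × 9.667×10⁻⁵ = 4.447×10⁻⁵ mol.
Rate: 4.447×10⁻⁵ mol / (5652 s × 0.0299 L) = 2.6×10⁻⁷ M s⁻¹.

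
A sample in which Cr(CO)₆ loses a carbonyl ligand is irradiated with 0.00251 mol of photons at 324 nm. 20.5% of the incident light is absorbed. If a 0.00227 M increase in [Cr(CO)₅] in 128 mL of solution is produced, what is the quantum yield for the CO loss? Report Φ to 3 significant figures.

Product: (0.00227 M)(0.128 L) = 2.906×10⁻⁴ mol.
Photons absorbed: 0.205 × 0.00251 = 5.146×10⁻⁴ mol.
Φ = 2.906×10⁻⁴ mol / 5.146×10⁻⁴ mol photons = 0.565.

Φ = 0.565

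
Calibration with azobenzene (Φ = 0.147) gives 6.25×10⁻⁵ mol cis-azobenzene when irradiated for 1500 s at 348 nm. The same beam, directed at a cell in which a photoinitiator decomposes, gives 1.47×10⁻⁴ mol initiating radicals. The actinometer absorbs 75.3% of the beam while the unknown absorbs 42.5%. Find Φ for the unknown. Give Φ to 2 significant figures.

Photons absorbed by the actinometer: 6.25×10⁻⁵ / 0.147 = 4.252×10⁻⁴ mol.
Incident flux: 4.252×10⁻⁴ / 0.753 = 5.647×10⁻⁴ einstein.
Absorbed by unknown: 0.425 × 5.647×10⁻⁴ = 2.400×10⁻⁴ mol.
Φ(unknown) = 1.47×10⁻⁴ / 2.400×10⁻⁴ = 0.61.

Φ = 0.61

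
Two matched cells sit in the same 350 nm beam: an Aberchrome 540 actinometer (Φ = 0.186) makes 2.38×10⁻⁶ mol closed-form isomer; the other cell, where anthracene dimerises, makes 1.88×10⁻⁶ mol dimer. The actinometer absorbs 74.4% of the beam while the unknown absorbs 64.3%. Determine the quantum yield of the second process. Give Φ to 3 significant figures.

Photons absorbed by the actinometer: 2.38×10⁻⁶ / 0.186 = 1.280×10⁻⁵ mol.
Incident flux: 1.280×10⁻⁵ / 0.744 = 1.720×10⁻⁵ einstein.
Absorbed by unknown: 0.643 × 1.720×10⁻⁵ = 1.106×10⁻⁵ mol.
Φ(unknown) = 1.88×10⁻⁶ / 1.106×10⁻⁵ = 0.170.

Φ = 0.170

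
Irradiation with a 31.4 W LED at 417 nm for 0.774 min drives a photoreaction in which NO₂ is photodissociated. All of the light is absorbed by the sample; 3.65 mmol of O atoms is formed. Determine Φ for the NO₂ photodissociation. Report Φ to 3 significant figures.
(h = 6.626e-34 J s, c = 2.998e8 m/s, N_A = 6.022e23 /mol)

Product: 3.65 mmol = 0.00365 mol.
Photon energy at 417 nm: hc/λ = (6.626e-34)(2.998e8)/(417e-9) = 4.764e-19 J.
Energy delivered: (31.4 W)(46.44 s) = 1458 J.
Photons incident: 1458 / 4.764e-19 = 3.060e21, i.e. 3.060e21/6.022e23 = 0.005081 mol.
Φ = 0.00365 mol / 0.005081 mol photons = 0.718.

Φ = 0.718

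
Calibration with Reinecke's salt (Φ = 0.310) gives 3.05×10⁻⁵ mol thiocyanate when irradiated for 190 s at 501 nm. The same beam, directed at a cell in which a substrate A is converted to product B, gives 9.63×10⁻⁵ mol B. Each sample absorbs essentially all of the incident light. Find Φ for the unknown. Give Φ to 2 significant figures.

Φ = 0.98

Photons absorbed by the actinometer: 3.05×10⁻⁵ / 0.310 = 9.839×10⁻⁵ mol.
Φ(unknown) = 9.63×10⁻⁵ / 9.839×10⁻⁵ = 0.98.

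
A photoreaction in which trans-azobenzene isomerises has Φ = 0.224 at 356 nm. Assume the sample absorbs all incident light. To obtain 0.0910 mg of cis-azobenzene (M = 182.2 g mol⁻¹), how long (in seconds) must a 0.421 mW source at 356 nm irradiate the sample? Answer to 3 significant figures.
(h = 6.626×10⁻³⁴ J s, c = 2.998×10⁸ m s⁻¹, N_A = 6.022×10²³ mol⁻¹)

t ≈ 1780 s

Product: 0.0910 mg / 182.2 g mol⁻¹ = 4.995×10⁻⁷ mol.
Photons that must be absorbed: 4.995×10⁻⁷ / 0.224 = 2.230×10⁻⁶ mol.
Photon energy: hc/λ = 5.580×10⁻¹⁹ J; per mole, 3.360×10⁵ J mol⁻¹.
Energy required: 2.230×10⁻⁶ × 3.360×10⁵ = 0.7493 J.
Time: 0.7493 J / 0.000421 W = 1780 s.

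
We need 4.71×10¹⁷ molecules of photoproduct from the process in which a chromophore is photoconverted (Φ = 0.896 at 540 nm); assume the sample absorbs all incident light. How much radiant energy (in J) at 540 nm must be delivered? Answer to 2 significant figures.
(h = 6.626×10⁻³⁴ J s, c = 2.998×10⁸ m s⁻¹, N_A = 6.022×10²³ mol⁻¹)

0.19 J

Product: 4.71×10¹⁷ / 6.022×10²³ = 7.821×10⁻⁷ mol.
Photons that must be absorbed: 7.821×10⁻⁷ / 0.896 = 8.729×10⁻⁷ mol.
Photon energy: hc/λ = 3.679×10⁻¹⁹ J; per mole, 2.215×10⁵ J mol⁻¹.
Energy required: 8.729×10⁻⁷ × 2.215×10⁵ = 0.19 J.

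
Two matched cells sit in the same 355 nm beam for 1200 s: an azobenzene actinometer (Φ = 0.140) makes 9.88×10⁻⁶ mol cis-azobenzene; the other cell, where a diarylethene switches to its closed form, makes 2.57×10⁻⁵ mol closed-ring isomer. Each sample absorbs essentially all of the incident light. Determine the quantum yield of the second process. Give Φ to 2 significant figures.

Φ = 0.36

Photons absorbed by the actinometer: 9.88×10⁻⁶ / 0.140 = 7.057×10⁻⁵ mol.
Φ(unknown) = 2.57×10⁻⁵ / 7.057×10⁻⁵ = 0.36.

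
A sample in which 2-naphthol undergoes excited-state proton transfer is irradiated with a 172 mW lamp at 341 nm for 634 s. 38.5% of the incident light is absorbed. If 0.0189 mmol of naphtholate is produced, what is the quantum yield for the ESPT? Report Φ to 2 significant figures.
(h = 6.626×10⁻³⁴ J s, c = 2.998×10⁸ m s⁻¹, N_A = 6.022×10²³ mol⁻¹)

Φ = 0.16

Product: 0.0189 mmol = 1.89×10⁻⁵ mol.
Photon energy at 341 nm: hc/λ = (6.626×10⁻³⁴)(2.998×10⁸)/(341×10⁻⁹) = 5.825×10⁻¹⁹ J.
Energy delivered: (172 mW)(634 s) = 109.0 J.
Photons incident: 109.0 / 5.825×10⁻¹⁹ = 1.871×10²⁰, i.e. 1.871×10²⁰/6.022×10²³ = 3.107×10⁻⁴ mol.
Photons absorbed: 0.385 × 3.107×10⁻⁴ = 1.196×10⁻⁴ mol.
Φ = 1.89×10⁻⁵ mol / 1.196×10⁻⁴ mol photons = 0.16.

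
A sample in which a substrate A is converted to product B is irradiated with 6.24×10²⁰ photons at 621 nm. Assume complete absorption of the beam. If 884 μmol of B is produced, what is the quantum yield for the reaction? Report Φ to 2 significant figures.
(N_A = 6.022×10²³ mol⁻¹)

Product: 884 μmol = 8.84×10⁻⁴ mol.
Moles of photons: 6.24×10²⁰ / 6.022×10²³ = 0.001036 mol.
Φ = 8.84×10⁻⁴ mol / 0.001036 mol photons = 0.85.

Φ = 0.85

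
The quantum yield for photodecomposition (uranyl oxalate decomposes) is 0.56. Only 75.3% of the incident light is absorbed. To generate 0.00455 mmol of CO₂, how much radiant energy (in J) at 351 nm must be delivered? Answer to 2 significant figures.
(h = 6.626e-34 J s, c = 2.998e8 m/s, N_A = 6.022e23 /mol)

3.7 J

Product: 0.00455 mmol = 4.55e-6 mol.
Photons that must be absorbed: 4.55e-6 / 0.56 = 8.125e-6 mol.
Incident photons needed: 8.125e-6 / 0.753 = 1.079e-5 mol.
Photon energy: hc/λ = 5.659e-19 J; per mole, 3.408e5 J mol⁻¹.
Energy required: 1.079e-5 × 3.408e5 = 3.7 J.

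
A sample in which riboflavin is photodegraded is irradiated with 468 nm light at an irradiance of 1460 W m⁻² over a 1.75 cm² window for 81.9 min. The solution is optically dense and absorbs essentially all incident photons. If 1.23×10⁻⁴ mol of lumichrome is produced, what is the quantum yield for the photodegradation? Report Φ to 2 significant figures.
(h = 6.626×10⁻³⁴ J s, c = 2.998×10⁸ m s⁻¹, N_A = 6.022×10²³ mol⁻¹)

Φ = 0.025

Photon energy at 468 nm: hc/λ = (6.626×10⁻³⁴)(2.998×10⁸)/(468×10⁻⁹) = 4.245×10⁻¹⁹ J.
Energy delivered: (1460 W m⁻²)(1.75×10⁻⁴ m²)(4914 s) = 1256 J.
Photons incident: 1256 / 4.245×10⁻¹⁹ = 2.959×10²¹, i.e. 2.959×10²¹/6.022×10²³ = 0.004914 mol.
Φ = 1.23×10⁻⁴ mol / 0.004914 mol photons = 0.025.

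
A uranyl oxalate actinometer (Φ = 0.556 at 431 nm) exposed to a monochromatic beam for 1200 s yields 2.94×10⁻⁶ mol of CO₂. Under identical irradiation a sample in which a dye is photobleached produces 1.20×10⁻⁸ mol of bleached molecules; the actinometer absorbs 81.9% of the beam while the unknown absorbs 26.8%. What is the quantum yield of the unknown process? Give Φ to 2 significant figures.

Photons absorbed by the actinometer: 2.94×10⁻⁶ / 0.556 = 5.288×10⁻⁶ mol.
Incident flux: 5.288×10⁻⁶ / 0.819 = 6.457×10⁻⁶ einstein.
Absorbed by unknown: 0.268 × 6.457×10⁻⁶ = 1.730×10⁻⁶ mol.
Φ(unknown) = 1.20×10⁻⁸ / 1.730×10⁻⁶ = 0.0069.

Φ = 0.0069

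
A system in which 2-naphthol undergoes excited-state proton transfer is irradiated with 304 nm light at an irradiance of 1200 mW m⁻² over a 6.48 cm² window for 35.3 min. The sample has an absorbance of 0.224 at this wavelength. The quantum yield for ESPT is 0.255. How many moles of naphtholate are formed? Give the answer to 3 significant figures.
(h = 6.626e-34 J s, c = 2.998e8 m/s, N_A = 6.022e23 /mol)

4.30e-7 mol

Photon energy at 304 nm: hc/λ = (6.626e-34)(2.998e8)/(304e-9) = 6.534e-19 J.
Energy delivered: (1200 mW m⁻²)(6.48e-4 m²)(2118 s) = 1.647 J.
Photons incident: 1.647 / 6.534e-19 = 2.521e18, i.e. 2.521e18/6.022e23 = 4.186e-6 mol.
Fraction absorbed: 1 − 10^(−0.224) = 0.4030.
Photons absorbed: 0.4030 × 4.186e-6 = 1.687e-6 mol.
Product: Φ × n_abs = 0.255 × 1.687e-6 = 4.302e-7 mol.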